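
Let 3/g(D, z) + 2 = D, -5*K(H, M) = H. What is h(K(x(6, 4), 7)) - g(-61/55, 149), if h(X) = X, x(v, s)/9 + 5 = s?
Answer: 788/285 ≈ 2.7649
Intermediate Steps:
x(v, s) = -45 + 9*s
K(H, M) = -H/5
g(D, z) = 3/(-2 + D)
h(K(x(6, 4), 7)) - g(-61/55, 149) = -(-45 + 9*4)/5 - 3/(-2 - 61/55) = -(-45 + 36)/5 - 3/(-2 - 61*1/55) = -1/5*(-9) - 3/(-2 - 61/55) = 9/5 - 3/(-171/55) = 9/5 - 3*(-55)/171 = 9/5 - 1*(-55/57) = 9/5 + 55/57 = 788/285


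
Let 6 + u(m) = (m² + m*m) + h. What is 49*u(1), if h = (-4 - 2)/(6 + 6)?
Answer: -441/2 ≈ -220.50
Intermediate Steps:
h = -½ (h = -6/12 = -6*1/12 = -½ ≈ -0.50000)
u(m) = -13/2 + 2*m² (u(m) = -6 + ((m² + m*m) - ½) = -6 + ((m² + m²) - ½) = -6 + (2*m² - ½) = -6 + (-½ + 2*m²) = -13/2 + 2*m²)
49*u(1) = 49*(-13/2 + 2*1²) = 49*(-13/2 + 2*1) = 49*(-13/2 + 2) = 49*(-9/2) = -441/2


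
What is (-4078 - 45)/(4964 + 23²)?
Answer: -4123/5493 ≈ -0.75059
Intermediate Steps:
(-4078 - 45)/(4964 + 23²) = -4123/(4964 + 529) = -4123/5493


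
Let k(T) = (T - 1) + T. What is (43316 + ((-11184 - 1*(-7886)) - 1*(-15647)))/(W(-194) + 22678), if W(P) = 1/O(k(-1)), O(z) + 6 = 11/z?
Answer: 1614285/657659 ≈ 2.4546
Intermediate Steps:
k(T) = -1 + 2*T (k(T) = (-1 + T) + T = -1 + 2*T)
O(z) = -6 + 11/z
W(P) = -3/29 (W(P) = 1/(-6 + 11/(-1 + 2*(-1))) = 1/(-6 + 11/(-1 - 2)) = 1/(-6 + 11/(-3)) = 1/(-6 + 11*(-⅓)) = 1/(-6 - 11/3) = 1/(-29/3) = -3/29)
(43316 + ((-11184 - 1*(-7886)) - 1*(-15647)))/(W(-194) + 22678) = (43316 + ((-11184 - 1*(-7886)) - 1*(-15647)))/(-3/29 + 22678) = (43316 + ((-11184 + 7886) + 15647))/(657659/29) = (43316 + (-3298 + 15647))*(29/657659) = (43316 + 12349)*(29/657659) = 55665*(29/657659) = 1614285/657659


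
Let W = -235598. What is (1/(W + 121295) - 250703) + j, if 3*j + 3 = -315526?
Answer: -40678075439/114303 ≈ -3.5588e+5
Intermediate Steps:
j = -315529/3 (j = -1 + (⅓)*(-315526) = -1 - 315526/3 = -315529/3 ≈ -1.0518e+5)
(1/(W + 121295) - 250703) + j = (1/(-235598 + 121295) - 250703) - 315529/3 = (1/(-114303) - 250703) - 315529/3 = (-1/114303 - 250703) - 315529/3 = -28656105010/114303 - 315529/3 = -40678075439/114303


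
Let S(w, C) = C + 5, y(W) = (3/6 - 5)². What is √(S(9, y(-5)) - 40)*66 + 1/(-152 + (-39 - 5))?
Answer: -1/196 + 33*I*√59 ≈ -0.005102 + 253.48*I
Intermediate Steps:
y(W) = 81/4 (y(W) = (3*(⅙) - 5)² = (½ - 5)² = (-9/2)² = 81/4)
S(w, C) = 5 + C
√(S(9, y(-5)) - 40)*66 + 1/(-152 + (-39 - 5)) = √((5 + 81/4) - 40)*66 + 1/(-152 + (-39 - 5)) = √(101/4 - 40)*66 + 1/(-152 - 44) = √(-59/4)*66 + 1/(-196) = (I*√59/2)*66 - 1/196 = 33*I*√59 - 1/196 = -1/196 + 33*I*√59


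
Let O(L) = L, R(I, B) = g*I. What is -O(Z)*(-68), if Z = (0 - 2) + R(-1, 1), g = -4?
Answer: 136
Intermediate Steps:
R(I, B) = -4*I
Z = 2 (Z = (0 - 2) - 4*(-1) = -2 + 4 = 2)
-O(Z)*(-68) = -1*2*(-68) = -2*(-68) = 136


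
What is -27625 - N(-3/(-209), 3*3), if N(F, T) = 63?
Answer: -27688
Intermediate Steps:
-27625 - N(-3/(-209), 3*3) = -27625 - 1*63 = -27625 - 63 = -27688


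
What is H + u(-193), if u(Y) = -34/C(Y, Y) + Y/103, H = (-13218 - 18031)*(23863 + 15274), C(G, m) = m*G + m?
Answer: -2333938584153047/1908384 ≈ -1.2230e+9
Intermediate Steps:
C(G, m) = m + G*m (C(G, m) = G*m + m = m + G*m)
H = -1222992113 (H = -31249*39137 = -1222992113)
u(Y) = Y/103 - 34/(Y*(1 + Y)) (u(Y) = -34*1/(Y*(1 + Y)) + Y/103 = -34/(Y*(1 + Y)) + Y*(1/103) = -34/(Y*(1 + Y)) + Y/103 = Y/103 - 34/(Y*(1 + Y)))
H + u(-193) = -1222992113 + (1/103)*(-3502 + (-193)**2*(1 - 193))/(-193*(1 - 193)) = -1222992113 + (1/103)*(-1/193)*(-3502 + 37249*(-192))/(-192) = -1222992113 + (1/103)*(-1/193)*(-1/192)*(-3502 - 7151808) = -1222992113 + (1/103)*(-1/193)*(-1/192)*(-7155310) = -1222992113 - 3577655/1908384 = -2333938584153047/1908384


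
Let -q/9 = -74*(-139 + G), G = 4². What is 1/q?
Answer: -1/81918 ≈ -1.2207e-5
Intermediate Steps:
G = 16
q = -81918 (q = -(-666)*(-139 + 16) = -(-666)*(-123) = -9*9102 = -81918)
1/q = 1/(-81918) = -1/81918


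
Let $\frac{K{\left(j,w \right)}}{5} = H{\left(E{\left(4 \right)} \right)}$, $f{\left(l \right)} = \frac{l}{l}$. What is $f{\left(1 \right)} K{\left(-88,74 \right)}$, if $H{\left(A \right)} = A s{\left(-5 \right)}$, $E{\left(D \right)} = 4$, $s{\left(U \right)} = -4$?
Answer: $-80$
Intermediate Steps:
$f{\left(l \right)} = 1$
$H{\left(A \right)} = - 4 A$ ($H{\left(A \right)} = A \left(-4\right) = - 4 A$)
$K{\left(j,w \right)} = -80$ ($K{\left(j,w \right)} = 5 \left(\left(-4\right) 4\right) = 5 \left(-16\right) = -80$)
$f{\left(1 \right)} K{\left(-88,74 \right)} = 1 \left(-80\right) = -80$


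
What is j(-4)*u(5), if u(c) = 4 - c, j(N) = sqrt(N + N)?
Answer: -2*I*sqrt(2) ≈ -2.8284*I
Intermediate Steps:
j(N) = sqrt(2)*sqrt(N) (j(N) = sqrt(2*N) = sqrt(2)*sqrt(N))
j(-4)*u(5) = (sqrt(2)*sqrt(-4))*(4 - 1*5) = (sqrt(2)*(2*I))*(4 - 5) = (2*I*sqrt(2))*(-1) = -2*I*sqrt(2)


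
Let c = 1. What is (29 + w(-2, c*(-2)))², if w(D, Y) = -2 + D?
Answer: 625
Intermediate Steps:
(29 + w(-2, c*(-2)))² = (29 + (-2 - 2))² = (29 - 4)² = 25² = 625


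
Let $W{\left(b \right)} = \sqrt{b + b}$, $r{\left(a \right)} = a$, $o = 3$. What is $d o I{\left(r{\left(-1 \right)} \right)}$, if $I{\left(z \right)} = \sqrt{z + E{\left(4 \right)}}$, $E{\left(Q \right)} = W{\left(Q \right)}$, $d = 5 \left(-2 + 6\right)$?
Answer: $60 \sqrt{-1 + 2 \sqrt{2}} \approx 81.132$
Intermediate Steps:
$d = 20$ ($d = 5 \cdot 4 = 20$)
$W{\left(b \right)} = \sqrt{2} \sqrt{b}$ ($W{\left(b \right)} = \sqrt{2 b} = \sqrt{2} \sqrt{b}$)
$E{\left(Q \right)} = \sqrt{2} \sqrt{Q}$
$I{\left(z \right)} = \sqrt{z + 2 \sqrt{2}}$ ($I{\left(z \right)} = \sqrt{z + \sqrt{2} \sqrt{4}} = \sqrt{z + \sqrt{2} \cdot 2} = \sqrt{z + 2 \sqrt{2}}$)
$d o I{\left(r{\left(-1 \right)} \right)} = 20 \cdot 3 \sqrt{-1 + 2 \sqrt{2}} = 60 \sqrt{-1 + 2 \sqrt{2}}$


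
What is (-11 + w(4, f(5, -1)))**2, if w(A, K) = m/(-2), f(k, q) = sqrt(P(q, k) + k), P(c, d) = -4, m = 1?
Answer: 529/4 ≈ 132.25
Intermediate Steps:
f(k, q) = sqrt(-4 + k)
w(A, K) = -1/2 (w(A, K) = 1/(-2) = 1*(-1/2) = -1/2)
(-11 + w(4, f(5, -1)))**2 = (-11 - 1/2)**2 = (-23/2)**2 = 529/4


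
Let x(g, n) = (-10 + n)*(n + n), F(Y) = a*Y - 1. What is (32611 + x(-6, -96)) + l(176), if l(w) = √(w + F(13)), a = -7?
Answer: 52963 + 2*√21 ≈ 52972.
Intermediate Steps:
F(Y) = -1 - 7*Y (F(Y) = -7*Y - 1 = -1 - 7*Y)
x(g, n) = 2*n*(-10 + n) (x(g, n) = (-10 + n)*(2*n) = 2*n*(-10 + n))
l(w) = √(-92 + w) (l(w) = √(w + (-1 - 7*13)) = √(w + (-1 - 91)) = √(w - 92) = √(-92 + w))
(32611 + x(-6, -96)) + l(176) = (32611 + 2*(-96)*(-10 - 96)) + √(-92 + 176) = (32611 + 2*(-96)*(-106)) + √84 = (32611 + 20352) + 2*√21 = 52963 + 2*√21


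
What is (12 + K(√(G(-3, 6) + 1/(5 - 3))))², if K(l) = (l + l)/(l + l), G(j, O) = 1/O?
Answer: 169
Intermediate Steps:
K(l) = 1 (K(l) = (2*l)/((2*l)) = (2*l)*(1/(2*l)) = 1)
(12 + K(√(G(-3, 6) + 1/(5 - 3))))² = (12 + 1)² = 13² = 169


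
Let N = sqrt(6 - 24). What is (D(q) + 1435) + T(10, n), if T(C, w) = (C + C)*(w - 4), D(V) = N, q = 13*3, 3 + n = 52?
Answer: 2335 + 3*I*sqrt(2) ≈ 2335.0 + 4.2426*I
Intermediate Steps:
n = 49 (n = -3 + 52 = 49)
q = 39
N = 3*I*sqrt(2) (N = sqrt(-18) = 3*I*sqrt(2) ≈ 4.2426*I)
D(V) = 3*I*sqrt(2)
T(C, w) = 2*C*(-4 + w) (T(C, w) = (2*C)*(-4 + w) = 2*C*(-4 + w))
(D(q) + 1435) + T(10, n) = (3*I*sqrt(2) + 1435) + 2*10*(-4 + 49) = (1435 + 3*I*sqrt(2)) + 2*10*45 = (1435 + 3*I*sqrt(2)) + 900 = 2335 + 3*I*sqrt(2)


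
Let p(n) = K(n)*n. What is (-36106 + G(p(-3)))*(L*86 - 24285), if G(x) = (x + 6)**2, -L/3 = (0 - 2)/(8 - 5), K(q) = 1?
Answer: 870406961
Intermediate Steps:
L = 2 (L = -3*(0 - 2)/(8 - 5) = -(-6)/3 = -3*(-2/3) = 2)
p(n) = n (p(n) = 1*n = n)
G(x) = (6 + x)**2
(-36106 + G(p(-3)))*(L*86 - 24285) = (-36106 + (6 - 3)**2)*(2*86 - 24285) = (-36106 + 3**2)*(172 - 24285) = (-36106 + 9)*(-24113) = -36097*(-24113) = 870406961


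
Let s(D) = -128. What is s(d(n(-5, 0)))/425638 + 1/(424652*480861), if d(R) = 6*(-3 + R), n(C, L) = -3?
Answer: -568204750043/1889449510447116 ≈ -0.00030072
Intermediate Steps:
d(R) = -18 + 6*R
s(d(n(-5, 0)))/425638 + 1/(424652*480861) = -128/425638 + 1/(424652*480861) = -128*1/425638 + (1/424652)*(1/480861) = -64/212819 + 1/204198585372 = -568204750043/1889449510447116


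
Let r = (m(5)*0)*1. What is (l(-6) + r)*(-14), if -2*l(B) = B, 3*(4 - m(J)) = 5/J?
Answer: -42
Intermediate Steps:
m(J) = 4 - 5/(3*J)
l(B) = -B/2
r = 0 (r = ((4 - 5/3/5)*0)*1 = ((4 - 5/3*⅕)*0)*1 = ((4 - ⅓)*0)*1 = ((11/3)*0)*1 = 0*1 = 0)
(l(-6) + r)*(-14) = (-½*(-6) + 0)*(-14) = (3 + 0)*(-14) = 3*(-14) = -42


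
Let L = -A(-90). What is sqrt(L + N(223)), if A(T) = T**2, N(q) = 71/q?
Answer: I*sqrt(402789067)/223 ≈ 89.998*I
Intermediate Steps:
L = -8100 (L = -1*(-90)**2 = -1*8100 = -8100)
sqrt(L + N(223)) = sqrt(-8100 + 71/223) = sqrt(-1806229/223) = I*sqrt(402789067)/223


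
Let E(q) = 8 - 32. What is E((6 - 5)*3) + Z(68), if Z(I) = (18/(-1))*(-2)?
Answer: 12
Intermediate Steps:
E(q) = -24
Z(I) = 36 (Z(I) = (18*(-1))*(-2) = -18*(-2) = 36)
E((6 - 5)*3) + Z(68) = -24 + 36 = 12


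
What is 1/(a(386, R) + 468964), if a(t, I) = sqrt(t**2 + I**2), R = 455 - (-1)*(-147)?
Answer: 117241/54981747359 - sqrt(60965)/109963494718 ≈ 2.1301e-6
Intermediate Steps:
R = 308 (R = 455 - 1*147 = 455 - 147 = 308)
a(t, I) = sqrt(I**2 + t**2)
1/(a(386, R) + 468964) = 1/(sqrt(308**2 + 386**2) + 468964) = 1/(sqrt(94864 + 148996) + 468964) = 1/(sqrt(243860) + 468964) = 1/(2*sqrt(60965) + 468964) = 1/(468964 + 2*sqrt(60965))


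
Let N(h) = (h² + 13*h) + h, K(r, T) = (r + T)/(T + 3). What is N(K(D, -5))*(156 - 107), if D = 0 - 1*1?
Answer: 2499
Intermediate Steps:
D = -1 (D = 0 - 1 = -1)
K(r, T) = (T + r)/(3 + T)
N(h) = h² + 14*h
N(K(D, -5))*(156 - 107) = (((-5 - 1)/(3 - 5))*(14 + (-5 - 1)/(3 - 5)))*(156 - 107) = ((-6/(-2))*(14 - 6/(-2)))*49 = ((-½*(-6))*(14 - ½*(-6)))*49 = (3*(14 + 3))*49 = (3*17)*49 = 51*49 = 2499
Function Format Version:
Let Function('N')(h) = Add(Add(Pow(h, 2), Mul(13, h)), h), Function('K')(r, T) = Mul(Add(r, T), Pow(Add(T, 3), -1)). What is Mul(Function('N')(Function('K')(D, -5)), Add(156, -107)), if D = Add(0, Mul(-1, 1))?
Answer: 2499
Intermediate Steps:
D = -1 (D = Add(0, -1) = -1)
Function('K')(r, T) = Mul(Pow(Add(3, T), -1), Add(T, r)) (Function('K')(r, T) = Mul(Add(T, r), Pow(Add(3, T), -1)) = Mul(Pow(Add(3, T), -1), Add(T, r)))
Function('N')(h) = Add(Pow(h, 2), Mul(14, h))
Mul(Function('N')(Function('K')(D, -5)), Add(156, -107)) = Mul(Mul(Mul(Pow(Add(3, -5), -1), Add(-5, -1)), Add(14, Mul(Pow(Add(3, -5), -1), Add(-5, -1)))), Add(156, -107)) = Mul(Mul(Mul(Pow(-2, -1), -6), Add(14, Mul(Pow(-2, -1), -6))), 49) = Mul(Mul(Mul(Rational(-1, 2), -6), Add(14, Mul(Rational(-1, 2), -6))), 49) = Mul(Mul(3, Add(14, 3)), 49) = Mul(Mul(3, 17), 49) = Mul(51, 49) = 2499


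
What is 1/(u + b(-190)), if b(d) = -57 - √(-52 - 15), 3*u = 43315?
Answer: 129432/1861405339 + 9*I*√67/1861405339 ≈ 6.9535e-5 + 3.9577e-8*I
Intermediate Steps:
u = 43315/3 (u = (⅓)*43315 = 43315/3 ≈ 14438.)
b(d) = -57 - I*√67 (b(d) = -57 - √(-67) = -57 - I*√67)
1/(u + b(-190)) = 1/(43315/3 + (-57 - I*√67)) = 1/(43144/3 - I*√67)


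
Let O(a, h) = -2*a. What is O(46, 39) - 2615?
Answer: -2707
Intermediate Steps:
O(46, 39) - 2615 = -2*46 - 2615 = -92 - 2615 = -2707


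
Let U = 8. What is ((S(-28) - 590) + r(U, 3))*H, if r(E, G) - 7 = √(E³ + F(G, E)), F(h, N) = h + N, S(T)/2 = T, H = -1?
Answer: 639 - √523 ≈ 616.13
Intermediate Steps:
S(T) = 2*T
F(h, N) = N + h
r(E, G) = 7 + √(E + G + E³) (r(E, G) = 7 + √(E³ + (E + G)) = 7 + √(E + G + E³))
((S(-28) - 590) + r(U, 3))*H = ((2*(-28) - 590) + (7 + √(8 + 3 + 8³)))*(-1) = ((-56 - 590) + (7 + √(8 + 3 + 512)))*(-1) = (-646 + (7 + √523))*(-1) = (-639 + √523)*(-1) = 639 - √523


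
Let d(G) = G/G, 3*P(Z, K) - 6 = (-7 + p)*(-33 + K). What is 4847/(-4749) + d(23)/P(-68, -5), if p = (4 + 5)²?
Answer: -13614929/13325694 ≈ -1.0217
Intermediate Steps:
p = 81 (p = 9² = 81)
P(Z, K) = -812 + 74*K/3 (P(Z, K) = 2 + ((-7 + 81)*(-33 + K))/3 = 2 + (74*(-33 + K))/3 = 2 + (-2442 + 74*K)/3 = 2 + (-814 + 74*K/3) = -812 + 74*K/3)
d(G) = 1
4847/(-4749) + d(23)/P(-68, -5) = 4847/(-4749) + 1/(-812 + (74/3)*(-5)) = 4847*(-1/4749) + 1/(-812 - 370/3) = -4847/4749 + 1/(-2806/3) = -4847/4749 + 1*(-3/2806) = -4847/4749 - 3/2806 = -13614929/13325694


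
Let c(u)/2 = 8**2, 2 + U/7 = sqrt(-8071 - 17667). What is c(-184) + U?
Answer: 114 + 7*I*sqrt(25738) ≈ 114.0 + 1123.0*I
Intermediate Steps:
U = -14 + 7*I*sqrt(25738) (U = -14 + 7*sqrt(-8071 - 17667) = -14 + 7*sqrt(-25738) = -14 + 7*(I*sqrt(25738)) = -14 + 7*I*sqrt(25738) ≈ -14.0 + 1123.0*I)
c(u) = 128 (c(u) = 2*8**2 = 2*64 = 128)
c(-184) + U = 128 + (-14 + 7*I*sqrt(25738)) = 114 + 7*I*sqrt(25738)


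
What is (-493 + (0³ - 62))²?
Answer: 308025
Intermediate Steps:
(-493 + (0³ - 62))² = (-493 + (0 - 62))² = (-493 - 62)² = (-555)² = 308025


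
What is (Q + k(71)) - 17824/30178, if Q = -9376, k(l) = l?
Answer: -140412057/15089 ≈ -9305.6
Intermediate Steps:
(Q + k(71)) - 17824/30178 = (-9376 + 71) - 17824/30178 = -9305 - 17824*1/30178 = -9305 - 8912/15089 = -140412057/15089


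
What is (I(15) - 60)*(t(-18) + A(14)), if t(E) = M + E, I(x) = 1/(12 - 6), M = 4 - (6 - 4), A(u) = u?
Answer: 359/3 ≈ 119.67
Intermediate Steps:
M = 2 (M = 4 - 1*2 = 4 - 2 = 2)
I(x) = ⅙ (I(x) = 1/6 = ⅙)
t(E) = 2 + E
(I(15) - 60)*(t(-18) + A(14)) = (⅙ - 60)*((2 - 18) + 14) = -359*(-16 + 14)/6 = -359/6*(-2) = 359/3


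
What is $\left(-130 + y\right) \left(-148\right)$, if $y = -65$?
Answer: $28860$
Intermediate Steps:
$\left(-130 + y\right) \left(-148\right) = \left(-130 - 65\right) \left(-148\right) = \left(-195\right) \left(-148\right) = 28860$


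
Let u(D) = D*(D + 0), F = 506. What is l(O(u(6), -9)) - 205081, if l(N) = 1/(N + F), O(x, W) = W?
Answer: -101925256/497 ≈ -2.0508e+5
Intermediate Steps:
u(D) = D² (u(D) = D*D = D²)
l(N) = 1/(506 + N) (l(N) = 1/(N + 506) = 1/(506 + N))
l(O(u(6), -9)) - 205081 = 1/(506 - 9) - 205081 = 1/497 - 205081 = -101925256/497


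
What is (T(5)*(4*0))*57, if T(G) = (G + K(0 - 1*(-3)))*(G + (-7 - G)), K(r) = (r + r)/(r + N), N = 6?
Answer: 0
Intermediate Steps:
K(r) = 2*r/(6 + r) (K(r) = (r + r)/(r + 6) = (2*r)/(6 + r) = 2*r/(6 + r))
T(G) = -14/3 - 7*G (T(G) = (G + 2*(0 - 1*(-3))/(6 + (0 - 1*(-3))))*(G + (-7 - G)) = (G + 2*(0 + 3)/(6 + (0 + 3)))*(-7) = (G + 2*3/(6 + 3))*(-7) = (G + 2*3/9)*(-7) = (G + 2*3*(⅑))*(-7) = (G + ⅔)*(-7) = (⅔ + G)*(-7) = -14/3 - 7*G)
(T(5)*(4*0))*57 = ((-14/3 - 7*5)*(4*0))*57 = ((-14/3 - 35)*0)*57 = -119/3*0*57 = 0*57 = 0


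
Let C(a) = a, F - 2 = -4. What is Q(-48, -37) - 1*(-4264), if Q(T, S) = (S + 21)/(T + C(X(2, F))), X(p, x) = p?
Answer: 98080/23 ≈ 4264.3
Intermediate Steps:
F = -2 (F = 2 - 4 = -2)
Q(T, S) = (21 + S)/(2 + T) (Q(T, S) = (S + 21)/(T + 2) = (21 + S)/(2 + T))
Q(-48, -37) - 1*(-4264) = (21 - 37)/(2 - 48) - 1*(-4264) = -16/(-46) + 4264 = -1/46*(-16) + 4264 = 8/23 + 4264 = 98080/23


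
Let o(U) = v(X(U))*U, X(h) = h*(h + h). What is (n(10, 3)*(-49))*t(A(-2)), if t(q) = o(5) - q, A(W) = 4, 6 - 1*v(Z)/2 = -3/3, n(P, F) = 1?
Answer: -3234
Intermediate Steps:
X(h) = 2*h² (X(h) = h*(2*h) = 2*h²)
v(Z) = 14 (v(Z) = 12 - (-6)/3 = 12 - 2*(-1) = 12 + 2 = 14)
o(U) = 14*U
t(q) = 70 - q (t(q) = 14*5 - q = 70 - q)
(n(10, 3)*(-49))*t(A(-2)) = (1*(-49))*(70 - 1*4) = -49*(70 - 4) = -49*66 = -3234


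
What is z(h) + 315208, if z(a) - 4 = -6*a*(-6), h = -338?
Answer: 303044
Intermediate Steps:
z(a) = 4 + 36*a (z(a) = 4 - 6*a*(-6) = 4 + 36*a)
z(h) + 315208 = (4 + 36*(-338)) + 315208 = (4 - 12168) + 315208 = -12164 + 315208 = 303044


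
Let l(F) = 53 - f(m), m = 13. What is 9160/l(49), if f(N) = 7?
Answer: 4580/23 ≈ 199.13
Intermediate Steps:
l(F) = 46 (l(F) = 53 - 1*7 = 53 - 7 = 46)
9160/l(49) = 9160/46 = 9160*(1/46) = 4580/23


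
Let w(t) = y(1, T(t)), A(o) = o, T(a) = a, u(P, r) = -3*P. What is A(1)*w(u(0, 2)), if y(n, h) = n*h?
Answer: 0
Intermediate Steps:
y(n, h) = h*n
w(t) = t (w(t) = t*1 = t)
A(1)*w(u(0, 2)) = 1*(-3*0) = 1*0 = 0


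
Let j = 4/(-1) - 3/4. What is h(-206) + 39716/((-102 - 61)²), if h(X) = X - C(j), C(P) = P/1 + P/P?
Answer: -21335457/106276 ≈ -200.76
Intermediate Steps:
j = -19/4 (j = 4*(-1) - 3*¼ = -4 - ¾ = -19/4 ≈ -4.7500)
C(P) = 1 + P (C(P) = P*1 + 1 = P + 1 = 1 + P)
h(X) = 15/4 + X (h(X) = X - (1 - 19/4) = X - 1*(-15/4) = X + 15/4 = 15/4 + X)
h(-206) + 39716/((-102 - 61)²) = (15/4 - 206) + 39716/((-102 - 61)²) = -809/4 + 39716/((-163)²) = -809/4 + 39716/26569 = -21335457/106276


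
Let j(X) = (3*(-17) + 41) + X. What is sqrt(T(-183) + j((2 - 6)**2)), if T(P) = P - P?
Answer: sqrt(6) ≈ 2.4495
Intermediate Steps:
T(P) = 0
j(X) = -10 + X (j(X) = (-51 + 41) + X = -10 + X)
sqrt(T(-183) + j((2 - 6)**2)) = sqrt(0 + (-10 + (2 - 6)**2)) = sqrt(0 + (-10 + (-4)**2)) = sqrt(0 + (-10 + 16)) = sqrt(0 + 6) = sqrt(6)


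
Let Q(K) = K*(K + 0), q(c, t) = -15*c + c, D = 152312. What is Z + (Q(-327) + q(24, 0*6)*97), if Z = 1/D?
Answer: 11322417145/152312 ≈ 74337.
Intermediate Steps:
q(c, t) = -14*c
Q(K) = K² (Q(K) = K*K = K²)
Z = 1/152312 ≈ 6.5655e-6
Z + (Q(-327) + q(24, 0*6)*97) = 1/152312 + ((-327)² - 14*24*97) = 1/152312 + (106929 - 336*97) = 1/152312 + (106929 - 32592) = 1/152312 + 74337 = 11322417145/152312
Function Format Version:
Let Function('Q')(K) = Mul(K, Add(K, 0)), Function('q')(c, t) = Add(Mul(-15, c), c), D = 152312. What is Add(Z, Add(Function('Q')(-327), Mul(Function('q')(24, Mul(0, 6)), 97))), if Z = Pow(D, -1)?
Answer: Rational(11322417145, 152312) ≈ 74337.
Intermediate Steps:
Function('q')(c, t) = Mul(-14, c)
Function('Q')(K) = Pow(K, 2) (Function('Q')(K) = Mul(K, K) = Pow(K, 2))
Z = Rational(1, 152312) (Z = Pow(152312, -1) = Rational(1, 152312) ≈ 6.5655e-6)
Add(Z, Add(Function('Q')(-327), Mul(Function('q')(24, Mul(0, 6)), 97))) = Add(Rational(1, 152312), Add(Pow(-327, 2), Mul(Mul(-14, 24), 97))) = Add(Rational(1, 152312), Add(106929, Mul(-336, 97))) = Add(Rational(1, 152312), Add(106929, -32592)) = Add(Rational(1, 152312), 74337) = Rational(11322417145, 152312)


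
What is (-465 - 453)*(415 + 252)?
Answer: -612306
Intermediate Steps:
(-465 - 453)*(415 + 252) = -918*667 = -612306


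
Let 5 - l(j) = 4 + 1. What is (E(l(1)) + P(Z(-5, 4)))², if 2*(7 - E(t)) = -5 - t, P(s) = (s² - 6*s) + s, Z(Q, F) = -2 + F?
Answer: 49/4 ≈ 12.250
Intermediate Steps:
l(j) = 0 (l(j) = 5 - (4 + 1) = 5 - 1*5 = 5 - 5 = 0)
P(s) = s² - 5*s
E(t) = 19/2 + t/2 (E(t) = 7 - (-5 - t)/2 = 7 + (5/2 + t/2) = 19/2 + t/2)
(E(l(1)) + P(Z(-5, 4)))² = ((19/2 + (½)*0) + (-2 + 4)*(-5 + (-2 + 4)))² = ((19/2 + 0) + 2*(-5 + 2))² = (19/2 + 2*(-3))² = (19/2 - 6)² = (7/2)² = 49/4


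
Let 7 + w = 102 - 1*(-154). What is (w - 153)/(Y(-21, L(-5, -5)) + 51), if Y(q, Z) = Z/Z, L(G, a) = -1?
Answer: 24/13 ≈ 1.8462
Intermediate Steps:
w = 249 (w = -7 + (102 - 1*(-154)) = -7 + (102 + 154) = -7 + 256 = 249)
Y(q, Z) = 1
(w - 153)/(Y(-21, L(-5, -5)) + 51) = (249 - 153)/(1 + 51) = 96/52 = 96*(1/52) = 24/13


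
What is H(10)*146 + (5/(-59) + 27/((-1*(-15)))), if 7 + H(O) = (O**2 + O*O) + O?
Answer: 8743716/295 ≈ 29640.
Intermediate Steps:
H(O) = -7 + O + 2*O**2 (H(O) = -7 + ((O**2 + O*O) + O) = -7 + ((O**2 + O**2) + O) = -7 + (2*O**2 + O) = -7 + (O + 2*O**2) = -7 + O + 2*O**2)
H(10)*146 + (5/(-59) + 27/((-1*(-15)))) = (-7 + 10 + 2*10**2)*146 + (5/(-59) + 27/((-1*(-15)))) = (-7 + 10 + 2*100)*146 + (5*(-1/59) + 27/15) = (-7 + 10 + 200)*146 + (-5/59 + 27*(1/15)) = 203*146 + (-5/59 + 9/5) = 29638 + 506/295 = 8743716/295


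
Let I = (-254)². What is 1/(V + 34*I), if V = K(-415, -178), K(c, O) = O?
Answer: 1/2193366 ≈ 4.5592e-7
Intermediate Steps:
V = -178
I = 64516
1/(V + 34*I) = 1/(-178 + 34*64516) = 1/(-178 + 2193544) = 1/2193366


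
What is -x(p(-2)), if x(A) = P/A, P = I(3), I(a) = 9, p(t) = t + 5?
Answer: -3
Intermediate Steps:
p(t) = 5 + t
P = 9
x(A) = 9/A
-x(p(-2)) = -9/(5 - 2) = -9/3 = -1*3 = -3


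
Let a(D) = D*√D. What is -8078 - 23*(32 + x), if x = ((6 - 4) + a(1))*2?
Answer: -8952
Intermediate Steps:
a(D) = D^(3/2)
x = 6 (x = ((6 - 4) + 1^(3/2))*2 = (2 + 1)*2 = 3*2 = 6)
-8078 - 23*(32 + x) = -8078 - 23*(32 + 6) = -8078 - 23*38 = -8078 - 1*874 = -8078 - 874 = -8952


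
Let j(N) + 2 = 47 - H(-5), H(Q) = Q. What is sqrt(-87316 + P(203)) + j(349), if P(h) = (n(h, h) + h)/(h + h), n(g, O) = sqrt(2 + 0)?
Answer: 50 + sqrt(-14392737758 + 406*sqrt(2))/406 ≈ 50.0 + 295.49*I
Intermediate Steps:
n(g, O) = sqrt(2)
j(N) = 50 (j(N) = -2 + (47 - 1*(-5)) = -2 + (47 + 5) = -2 + 52 = 50)
P(h) = (h + sqrt(2))/(2*h) (P(h) = (sqrt(2) + h)/(h + h) = (h + sqrt(2))/((2*h)) = (h + sqrt(2))*(1/(2*h)) = (h + sqrt(2))/(2*h))
sqrt(-87316 + P(203)) + j(349) = sqrt(-87316 + (1/2)*(203 + sqrt(2))/203) + 50 = sqrt(-87316 + (1/2)*(1/203)*(203 + sqrt(2))) + 50 = sqrt(-87316 + (1/2 + sqrt(2)/406)) + 50 = sqrt(-174631/2 + sqrt(2)/406) + 50 = 50 + sqrt(-174631/2 + sqrt(2)/406)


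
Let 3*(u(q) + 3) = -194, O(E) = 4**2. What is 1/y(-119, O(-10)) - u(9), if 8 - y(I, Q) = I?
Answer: 25784/381 ≈ 67.675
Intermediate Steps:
O(E) = 16
y(I, Q) = 8 - I
u(q) = -203/3 (u(q) = -3 + (1/3)*(-194) = -3 - 194/3 = -203/3)
1/y(-119, O(-10)) - u(9) = 1/(8 - 1*(-119)) - 1*(-203/3) = 1/(8 + 119) + 203/3 = 1/127 + 203/3 = 25784/381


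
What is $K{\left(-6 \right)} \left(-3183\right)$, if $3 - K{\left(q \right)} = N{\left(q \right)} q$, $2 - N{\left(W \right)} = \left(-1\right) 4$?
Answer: $-124137$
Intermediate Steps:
$N{\left(W \right)} = 6$ ($N{\left(W \right)} = 2 - \left(-1\right) 4 = 2 - -4 = 2 + 4 = 6$)
$K{\left(q \right)} = 3 - 6 q$
$K{\left(-6 \right)} \left(-3183\right) = \left(3 - -36\right) \left(-3183\right) = \left(3 + 36\right) \left(-3183\right) = 39 \left(-3183\right) = -124137$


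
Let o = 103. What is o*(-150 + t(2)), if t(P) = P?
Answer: -15244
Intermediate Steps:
o*(-150 + t(2)) = 103*(-150 + 2) = 103*(-148) = -15244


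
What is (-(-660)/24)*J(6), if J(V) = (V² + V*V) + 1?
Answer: 4015/2 ≈ 2007.5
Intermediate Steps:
J(V) = 1 + 2*V² (J(V) = (V² + V²) + 1 = 2*V² + 1 = 1 + 2*V²)
(-(-660)/24)*J(6) = (-(-660)/24)*(1 + 2*6²) = (-(-660)/24)*(1 + 2*36) = (-20*(-11/8))*(1 + 72) = (55/2)*73 = 4015/2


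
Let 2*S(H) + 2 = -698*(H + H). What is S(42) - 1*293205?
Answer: -322522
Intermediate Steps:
S(H) = -1 - 698*H (S(H) = -1 + (-698*(H + H))/2 = -1 + (-1396*H)/2 = -1 - 698*H)
S(42) - 1*293205 = (-1 - 698*42) - 1*293205 = (-1 - 29316) - 293205 = -29317 - 293205 = -322522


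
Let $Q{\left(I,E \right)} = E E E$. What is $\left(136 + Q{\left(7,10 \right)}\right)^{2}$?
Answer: $1290496$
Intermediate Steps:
$Q{\left(I,E \right)} = E^{3}$ ($Q{\left(I,E \right)} = E^{2} E = E^{3}$)
$\left(136 + Q{\left(7,10 \right)}\right)^{2} = \left(136 + 10^{3}\right)^{2} = \left(136 + 1000\right)^{2} = 1136^{2} = 1290496$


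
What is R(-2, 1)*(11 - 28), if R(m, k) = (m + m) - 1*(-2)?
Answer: 34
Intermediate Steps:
R(m, k) = 2 + 2*m (R(m, k) = 2*m + 2 = 2 + 2*m)
R(-2, 1)*(11 - 28) = (2 + 2*(-2))*(11 - 28) = (2 - 4)*(-17) = -2*(-17) = 34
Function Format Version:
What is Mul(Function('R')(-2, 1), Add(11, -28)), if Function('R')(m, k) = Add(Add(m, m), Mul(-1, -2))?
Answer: 34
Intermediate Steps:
Function('R')(m, k) = Add(2, Mul(2, m)) (Function('R')(m, k) = Add(Mul(2, m), 2) = Add(2, Mul(2, m)))
Mul(Function('R')(-2, 1), Add(11, -28)) = Mul(Add(2, Mul(2, -2)), Add(11, -28)) = Mul(Add(2, -4), -17) = Mul(-2, -17) = 34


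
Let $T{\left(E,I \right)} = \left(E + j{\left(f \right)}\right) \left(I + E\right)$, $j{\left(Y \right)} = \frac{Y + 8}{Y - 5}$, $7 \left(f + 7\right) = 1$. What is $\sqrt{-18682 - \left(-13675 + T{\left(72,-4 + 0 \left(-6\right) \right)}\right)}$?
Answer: $\frac{i \sqrt{68176615}}{83} \approx 99.481 i$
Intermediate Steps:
$f = - \frac{48}{7}$ ($f = -7 + \frac{1}{7} \cdot 1 = -7 + \frac{1}{7} = - \frac{48}{7} \approx -6.8571$)
$j{\left(Y \right)} = \frac{8 + Y}{-5 + Y}$
$T{\left(E,I \right)} = \left(- \frac{8}{83} + E\right) \left(E + I\right)$ ($T{\left(E,I \right)} = \left(E + \frac{8 - \frac{48}{7}}{-5 - \frac{48}{7}}\right) \left(I + E\right) = \left(E + \frac{1}{- \frac{83}{7}} \cdot \frac{8}{7}\right) \left(E + I\right) = \left(E - \frac{8}{83}\right) \left(E + I\right) = \left(- \frac{8}{83} + E\right) \left(E + I\right)$)
$\sqrt{-18682 - \left(-13675 + T{\left(72,-4 + 0 \left(-6\right) \right)}\right)} = \sqrt{-18682 - \left(-8491 - \frac{576}{83} + \frac{5968 \left(-4 + 0 \left(-6\right)\right)}{83}\right)} = \sqrt{-18682 + \left(13675 - \left(5184 - \frac{576}{83} - \frac{8 \left(-4 + 0\right)}{83} + 72 \left(-4 + 0\right)\right)\right)} = \sqrt{-18682 + \left(13675 - \left(5184 - \frac{576}{83} - - \frac{32}{83} + 72 \left(-4\right)\right)\right)} = \sqrt{-18682 + \left(13675 - \left(5184 - \frac{576}{83} + \frac{32}{83} - 288\right)\right)} = \sqrt{-18682 + \left(13675 - \frac{405824}{83}\right)} = \sqrt{-18682 + \frac{729201}{83}} = \sqrt{- \frac{821405}{83}} = \frac{i \sqrt{68176615}}{83}$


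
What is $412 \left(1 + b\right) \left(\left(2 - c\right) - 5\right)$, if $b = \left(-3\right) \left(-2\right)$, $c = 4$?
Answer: $-20188$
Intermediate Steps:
$b = 6$
$412 \left(1 + b\right) \left(\left(2 - c\right) - 5\right) = 412 \left(1 + 6\right) \left(\left(2 - 4\right) - 5\right) = 412 \cdot 7 \left(\left(2 - 4\right) - 5\right) = 412 \cdot 7 \left(-2 - 5\right) = 412 \cdot 7 \left(-7\right) = 412 \left(-49\right) = -20188$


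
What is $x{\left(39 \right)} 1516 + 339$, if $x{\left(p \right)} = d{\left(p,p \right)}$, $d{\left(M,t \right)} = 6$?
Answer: $9435$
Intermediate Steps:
$x{\left(p \right)} = 6$
$x{\left(39 \right)} 1516 + 339 = 6 \cdot 1516 + 339 = 9096 + 339 = 9435$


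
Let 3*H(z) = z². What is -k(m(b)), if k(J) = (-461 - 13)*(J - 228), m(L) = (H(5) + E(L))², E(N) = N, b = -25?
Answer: 70784/3 ≈ 23595.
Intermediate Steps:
H(z) = z²/3
m(L) = (25/3 + L)² (m(L) = ((⅓)*5² + L)² = ((⅓)*25 + L)² = (25/3 + L)²)
k(J) = 108072 - 474*J (k(J) = -474*(-228 + J) = 108072 - 474*J)
-k(m(b)) = -(108072 - 158*(25 + 3*(-25))²/3) = -(108072 - 158*(25 - 75)²/3) = -(108072 - 158*(-50)²/3) = -(108072 - 158*2500/3) = -(108072 - 474*2500/9) = -(108072 - 395000/3) = -1*(-70784/3) = 70784/3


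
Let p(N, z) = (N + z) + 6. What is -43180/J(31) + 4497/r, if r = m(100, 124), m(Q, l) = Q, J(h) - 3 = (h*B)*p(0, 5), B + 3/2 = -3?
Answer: 22410311/306300 ≈ 73.165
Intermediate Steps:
B = -9/2 (B = -3/2 - 3 = -9/2 ≈ -4.5000)
p(N, z) = 6 + N + z
J(h) = 3 - 99*h/2 (J(h) = 3 + (h*(-9/2))*(6 + 0 + 5) = 3 - 9*h/2*11 = 3 - 99*h/2)
r = 100
-43180/J(31) + 4497/r = -43180/(3 - 99/2*31) + 4497/100 = -43180/(3 - 3069/2) + 4497*(1/100) = -43180/(-3063/2) + 4497/100 = -43180*(-2/3063) + 4497/100 = 86360/3063 + 4497/100 = 22410311/306300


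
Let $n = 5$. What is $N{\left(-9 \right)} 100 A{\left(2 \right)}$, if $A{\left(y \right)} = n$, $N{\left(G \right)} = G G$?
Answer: $40500$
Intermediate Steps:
$N{\left(G \right)} = G^{2}$
$A{\left(y \right)} = 5$
$N{\left(-9 \right)} 100 A{\left(2 \right)} = \left(-9\right)^{2} \cdot 100 \cdot 5 = 81 \cdot 100 \cdot 5 = 8100 \cdot 5 = 40500$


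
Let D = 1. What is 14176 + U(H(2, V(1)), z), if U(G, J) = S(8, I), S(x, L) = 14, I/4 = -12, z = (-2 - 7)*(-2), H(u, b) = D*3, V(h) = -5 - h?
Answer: 14190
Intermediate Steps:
H(u, b) = 3 (H(u, b) = 1*3 = 3)
z = 18 (z = -9*(-2) = 18)
I = -48 (I = 4*(-12) = -48)
U(G, J) = 14
14176 + U(H(2, V(1)), z) = 14176 + 14 = 14190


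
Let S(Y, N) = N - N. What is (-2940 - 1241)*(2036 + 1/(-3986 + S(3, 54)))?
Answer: -33930884595/3986 ≈ -8.5125e+6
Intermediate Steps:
S(Y, N) = 0
(-2940 - 1241)*(2036 + 1/(-3986 + S(3, 54))) = (-2940 - 1241)*(2036 + 1/(-3986 + 0)) = -4181*(2036 + 1/(-3986)) = -4181*(2036 - 1/3986) = -4181*8115495/3986 = -33930884595/3986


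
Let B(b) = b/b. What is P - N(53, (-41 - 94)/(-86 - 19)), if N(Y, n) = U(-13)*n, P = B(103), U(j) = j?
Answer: 124/7 ≈ 17.714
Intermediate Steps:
B(b) = 1
P = 1
N(Y, n) = -13*n
P - N(53, (-41 - 94)/(-86 - 19)) = 1 - (-13)*(-41 - 94)/(-86 - 19) = 1 - (-13)*(-135/(-105)) = 1 - (-13)*(-135*(-1/105)) = 1 - (-13)*9/7 = 1 - 1*(-117/7) = 1 + 117/7 = 124/7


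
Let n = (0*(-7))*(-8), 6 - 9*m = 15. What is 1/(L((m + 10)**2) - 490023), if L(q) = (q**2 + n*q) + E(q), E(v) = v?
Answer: -1/483381 ≈ -2.0688e-6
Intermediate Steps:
m = -1 (m = 2/3 - 1/9*15 = 2/3 - 5/3 = -1)
n = 0 (n = 0*(-8) = 0)
L(q) = q + q**2 (L(q) = (q**2 + 0*q) + q = (q**2 + 0) + q = q**2 + q = q + q**2)
1/(L((m + 10)**2) - 490023) = 1/((-1 + 10)**2*(1 + (-1 + 10)**2) - 490023) = 1/(9**2*(1 + 9**2) - 490023) = 1/(81*(1 + 81) - 490023) = 1/(81*82 - 490023) = 1/(6642 - 490023) = 1/(-483381) = -1/483381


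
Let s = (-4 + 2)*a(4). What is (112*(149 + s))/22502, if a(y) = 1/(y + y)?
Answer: 8330/11251 ≈ 0.74038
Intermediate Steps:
a(y) = 1/(2*y)
s = -1/4 (s = (-4 + 2)*((1/2)/4) = -1/4 ≈ -0.25000)
(112*(149 + s))/22502 = (112*(149 - 1/4))/22502 = (112*(595/4))*(1/22502) = 16660*(1/22502) = 8330/11251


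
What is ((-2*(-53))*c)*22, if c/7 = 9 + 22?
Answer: 506044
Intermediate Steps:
c = 217 (c = 7*(9 + 22) = 7*31 = 217)
((-2*(-53))*c)*22 = (-2*(-53)*217)*22 = (106*217)*22 = 23002*22 = 506044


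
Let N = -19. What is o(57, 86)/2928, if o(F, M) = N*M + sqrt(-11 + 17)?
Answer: -817/1464 + sqrt(6)/2928 ≈ -0.55722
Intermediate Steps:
o(F, M) = sqrt(6) - 19*M (o(F, M) = -19*M + sqrt(-11 + 17) = -19*M + sqrt(6) = sqrt(6) - 19*M)
o(57, 86)/2928 = (sqrt(6) - 19*86)/2928 = (sqrt(6) - 1634)*(1/2928) = (-1634 + sqrt(6))*(1/2928) = -817/1464 + sqrt(6)/2928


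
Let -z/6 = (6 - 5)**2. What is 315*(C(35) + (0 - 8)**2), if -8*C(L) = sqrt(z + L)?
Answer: 20160 - 315*sqrt(29)/8 ≈ 19948.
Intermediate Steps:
z = -6 (z = -6*(6 - 5)**2 = -6*1**2 = -6*1 = -6)
C(L) = -sqrt(-6 + L)/8
315*(C(35) + (0 - 8)**2) = 315*(-sqrt(-6 + 35)/8 + (0 - 8)**2) = 315*(-sqrt(29)/8 + (-8)**2) = 315*(-sqrt(29)/8 + 64) = 315*(64 - sqrt(29)/8) = 20160 - 315*sqrt(29)/8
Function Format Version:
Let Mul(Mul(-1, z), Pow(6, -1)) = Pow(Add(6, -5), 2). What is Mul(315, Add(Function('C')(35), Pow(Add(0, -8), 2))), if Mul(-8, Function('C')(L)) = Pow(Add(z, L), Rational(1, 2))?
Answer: Add(20160, Mul(Rational(-315, 8), Pow(29, Rational(1, 2)))) ≈ 19948.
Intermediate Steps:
z = -6 (z = Mul(-6, Pow(Add(6, -5), 2)) = Mul(-6, Pow(1, 2)) = Mul(-6, 1) = -6)
Function('C')(L) = Mul(Rational(-1, 8), Pow(Add(-6, L), Rational(1, 2)))
Mul(315, Add(Function('C')(35), Pow(Add(0, -8), 2))) = Mul(315, Add(Mul(Rational(-1, 8), Pow(Add(-6, 35), Rational(1, 2))), Pow(Add(0, -8), 2))) = Mul(315, Add(Mul(Rational(-1, 8), Pow(29, Rational(1, 2))), Pow(-8, 2))) = Mul(315, Add(Mul(Rational(-1, 8), Pow(29, Rational(1, 2))), 64)) = Mul(315, Add(64, Mul(Rational(-1, 8), Pow(29, Rational(1, 2))))) = Add(20160, Mul(Rational(-315, 8), Pow(29, Rational(1, 2))))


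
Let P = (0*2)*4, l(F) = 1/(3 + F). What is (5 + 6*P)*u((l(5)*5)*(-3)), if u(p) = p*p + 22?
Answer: 8165/64 ≈ 127.58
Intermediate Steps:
u(p) = 22 + p² (u(p) = p² + 22 = 22 + p²)
P = 0 (P = 0*4 = 0)
(5 + 6*P)*u((l(5)*5)*(-3)) = (5 + 6*0)*(22 + ((5/(3 + 5))*(-3))²) = (5 + 0)*(22 + ((5/8)*(-3))²) = 5*(22 + (((⅛)*5)*(-3))²) = 5*(22 + ((5/8)*(-3))²) = 5*(22 + (-15/8)²) = 5*(22 + 225/64) = 5*(1633/64) = 8165/64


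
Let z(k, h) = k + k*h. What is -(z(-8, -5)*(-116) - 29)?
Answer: 3741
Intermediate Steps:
z(k, h) = k + h*k
-(z(-8, -5)*(-116) - 29) = -(-8*(1 - 5)*(-116) - 29) = -(-8*(-4)*(-116) - 29) = -(32*(-116) - 29) = -(-3712 - 29) = -1*(-3741) = 3741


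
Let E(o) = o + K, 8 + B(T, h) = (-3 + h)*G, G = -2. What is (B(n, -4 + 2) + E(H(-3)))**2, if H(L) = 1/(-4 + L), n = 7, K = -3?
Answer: 64/49 ≈ 1.3061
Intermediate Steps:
B(T, h) = -2 - 2*h (B(T, h) = -8 + (-3 + h)*(-2) = -8 + (6 - 2*h) = -2 - 2*h)
E(o) = -3 + o (E(o) = o - 3 = -3 + o)
(B(n, -4 + 2) + E(H(-3)))**2 = ((-2 - 2*(-4 + 2)) + (-3 + 1/(-4 - 3)))**2 = ((-2 - 2*(-2)) + (-3 + 1/(-7)))**2 = ((-2 + 4) + (-3 - 1/7))**2 = (2 - 22/7)**2 = (-8/7)**2 = 64/49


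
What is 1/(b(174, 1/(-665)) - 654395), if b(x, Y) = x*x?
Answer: -1/624119 ≈ -1.6023e-6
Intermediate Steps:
b(x, Y) = x²
1/(b(174, 1/(-665)) - 654395) = 1/(174² - 654395) = 1/(30276 - 654395) = 1/(-624119) = -1/624119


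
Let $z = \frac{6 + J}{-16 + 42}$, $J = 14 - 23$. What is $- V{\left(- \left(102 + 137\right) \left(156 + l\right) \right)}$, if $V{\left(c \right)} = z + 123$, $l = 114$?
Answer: $- \frac{3195}{26} \approx -122.88$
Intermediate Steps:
$J = -9$ ($J = 14 - 23 = -9$)
$z = - \frac{3}{26}$ ($z = \frac{6 - 9}{-16 + 42} = - \frac{3}{26} \approx -0.11538$)
$V{\left(c \right)} = \frac{3195}{26}$ ($V{\left(c \right)} = - \frac{3}{26} + 123 = \frac{3195}{26}$)
$- V{\left(- \left(102 + 137\right) \left(156 + l\right) \right)} = \left(-1\right) \frac{3195}{26} = - \frac{3195}{26}$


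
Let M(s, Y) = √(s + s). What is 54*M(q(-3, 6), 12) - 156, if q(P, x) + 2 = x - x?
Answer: -156 + 108*I ≈ -156.0 + 108.0*I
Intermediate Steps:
q(P, x) = -2 (q(P, x) = -2 + (x - x) = -2 + 0 = -2)
M(s, Y) = √2*√s (M(s, Y) = √(2*s) = √2*√s)
54*M(q(-3, 6), 12) - 156 = 54*(√2*√(-2)) - 156 = 54*(√2*(I*√2)) - 156 = 54*(2*I) - 156 = 108*I - 156 = -156 + 108*I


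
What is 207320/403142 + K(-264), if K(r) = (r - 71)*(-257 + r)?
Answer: 35181298145/201571 ≈ 1.7454e+5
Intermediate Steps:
K(r) = (-257 + r)*(-71 + r) (K(r) = (-71 + r)*(-257 + r) = (-257 + r)*(-71 + r))
207320/403142 + K(-264) = 207320/403142 + (18247 + (-264)² - 328*(-264)) = 207320*(1/403142) + (18247 + 69696 + 86592) = 103660/201571 + 174535 = 35181298145/201571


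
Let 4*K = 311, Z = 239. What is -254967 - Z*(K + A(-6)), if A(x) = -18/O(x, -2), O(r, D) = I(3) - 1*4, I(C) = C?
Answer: -1111405/4 ≈ -2.7785e+5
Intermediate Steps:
K = 311/4 (K = (¼)*311 = 311/4 ≈ 77.750)
O(r, D) = -1 (O(r, D) = 3 - 1*4 = 3 - 4 = -1)
A(x) = 18 (A(x) = -18/(-1) = -18*(-1) = 18)
-254967 - Z*(K + A(-6)) = -254967 - 239*(311/4 + 18) = -254967 - 239*383/4 = -254967 - 1*91537/4 = -254967 - 91537/4 = -1111405/4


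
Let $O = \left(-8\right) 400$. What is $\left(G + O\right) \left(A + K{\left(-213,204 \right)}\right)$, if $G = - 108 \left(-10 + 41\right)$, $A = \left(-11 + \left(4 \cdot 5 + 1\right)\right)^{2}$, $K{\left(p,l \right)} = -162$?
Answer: $405976$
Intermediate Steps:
$A = 100$ ($A = \left(-11 + \left(20 + 1\right)\right)^{2} = \left(-11 + 21\right)^{2} = 10^{2} = 100$)
$G = -3348$ ($G = \left(-108\right) 31 = -3348$)
$O = -3200$
$\left(G + O\right) \left(A + K{\left(-213,204 \right)}\right) = \left(-3348 - 3200\right) \left(100 - 162\right) = \left(-6548\right) \left(-62\right) = 405976$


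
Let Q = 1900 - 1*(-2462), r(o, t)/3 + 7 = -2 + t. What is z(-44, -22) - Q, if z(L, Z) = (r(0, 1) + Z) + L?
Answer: -4452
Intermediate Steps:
r(o, t) = -27 + 3*t (r(o, t) = -21 + 3*(-2 + t) = -21 + (-6 + 3*t) = -27 + 3*t)
z(L, Z) = -24 + L + Z (z(L, Z) = ((-27 + 3*1) + Z) + L = ((-27 + 3) + Z) + L = (-24 + Z) + L = -24 + L + Z)
Q = 4362 (Q = 1900 + 2462 = 4362)
z(-44, -22) - Q = (-24 - 44 - 22) - 1*4362 = -90 - 4362 = -4452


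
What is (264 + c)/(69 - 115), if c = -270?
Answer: 3/23 ≈ 0.13043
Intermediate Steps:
(264 + c)/(69 - 115) = (264 - 270)/(69 - 115) = -6/(-46) = -6*(-1/46) = 3/23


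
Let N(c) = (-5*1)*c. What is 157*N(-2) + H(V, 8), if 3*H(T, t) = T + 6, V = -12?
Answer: 1568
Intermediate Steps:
H(T, t) = 2 + T/3 (H(T, t) = (T + 6)/3 = (6 + T)/3 = 2 + T/3)
N(c) = -5*c
157*N(-2) + H(V, 8) = 157*(-5*(-2)) + (2 + (⅓)*(-12)) = 157*10 + (2 - 4) = 1570 - 2 = 1568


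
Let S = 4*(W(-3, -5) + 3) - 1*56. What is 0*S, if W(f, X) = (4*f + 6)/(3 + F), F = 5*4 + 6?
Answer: 0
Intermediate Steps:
F = 26 (F = 20 + 6 = 26)
W(f, X) = 6/29 + 4*f/29 (W(f, X) = (4*f + 6)/(3 + 26) = (6 + 4*f)/29 = (6 + 4*f)*(1/29) = 6/29 + 4*f/29)
S = -1300/29 (S = 4*((6/29 + (4/29)*(-3)) + 3) - 1*56 = 4*((6/29 - 12/29) + 3) - 56 = 4*(-6/29 + 3) - 56 = 4*(81/29) - 56 = 324/29 - 56 = -1300/29 ≈ -44.828)
0*S = 0*(-1300/29) = 0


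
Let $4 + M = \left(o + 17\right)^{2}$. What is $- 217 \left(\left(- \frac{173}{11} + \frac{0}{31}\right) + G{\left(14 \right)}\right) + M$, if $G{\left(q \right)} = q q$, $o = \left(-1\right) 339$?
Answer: $\frac{710169}{11} \approx 64561.0$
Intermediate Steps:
$o = -339$
$G{\left(q \right)} = q^{2}$
$M = 103680$ ($M = -4 + \left(-339 + 17\right)^{2} = -4 + \left(-322\right)^{2} = -4 + 103684 = 103680$)
$- 217 \left(\left(- \frac{173}{11} + \frac{0}{31}\right) + G{\left(14 \right)}\right) + M = - 217 \left(\left(- \frac{173}{11} + \frac{0}{31}\right) + 14^{2}\right) + 103680 = - 217 \left(\left(\left(-173\right) \frac{1}{11} + 0 \cdot \frac{1}{31}\right) + 196\right) + 103680 = - 217 \left(\left(- \frac{173}{11} + 0\right) + 196\right) + 103680 = - 217 \left(- \frac{173}{11} + 196\right) + 103680 = \left(-217\right) \frac{1983}{11} + 103680 = - \frac{430311}{11} + 103680 = \frac{710169}{11}$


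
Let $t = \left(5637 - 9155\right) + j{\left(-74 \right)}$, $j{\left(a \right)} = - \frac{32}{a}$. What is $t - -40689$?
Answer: $\frac{1375343}{37} \approx 37171.0$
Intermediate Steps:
$t = - \frac{130150}{37}$ ($t = \left(5637 - 9155\right) - \frac{32}{-74} = -3518 - - \frac{16}{37} = -3518 + \frac{16}{37} = - \frac{130150}{37} \approx -3517.6$)
$t - -40689 = - \frac{130150}{37} - -40689 = - \frac{130150}{37} + 40689 = \frac{1375343}{37}$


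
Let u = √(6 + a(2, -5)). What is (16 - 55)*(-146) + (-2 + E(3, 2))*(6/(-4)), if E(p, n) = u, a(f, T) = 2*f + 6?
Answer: 5691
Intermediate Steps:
a(f, T) = 6 + 2*f
u = 4 (u = √(6 + (6 + 2*2)) = √(6 + (6 + 4)) = √(6 + 10) = √16 = 4)
E(p, n) = 4
(16 - 55)*(-146) + (-2 + E(3, 2))*(6/(-4)) = (16 - 55)*(-146) + (-2 + 4)*(6/(-4)) = -39*(-146) + 2*(6*(-¼)) = 5694 + 2*(-3/2) = 5694 - 3 = 5691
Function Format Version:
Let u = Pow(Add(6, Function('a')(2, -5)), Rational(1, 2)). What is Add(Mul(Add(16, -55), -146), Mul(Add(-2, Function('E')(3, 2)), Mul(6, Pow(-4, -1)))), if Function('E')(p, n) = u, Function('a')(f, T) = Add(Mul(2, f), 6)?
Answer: 5691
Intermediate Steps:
Function('a')(f, T) = Add(6, Mul(2, f))
u = 4 (u = Pow(Add(6, Add(6, Mul(2, 2))), Rational(1, 2)) = Pow(Add(6, Add(6, 4)), Rational(1, 2)) = Pow(Add(6, 10), Rational(1, 2)) = Pow(16, Rational(1, 2)) = 4)
Function('E')(p, n) = 4
Add(Mul(Add(16, -55), -146), Mul(Add(-2, Function('E')(3, 2)), Mul(6, Pow(-4, -1)))) = Add(Mul(Add(16, -55), -146), Mul(Add(-2, 4), Mul(6, Pow(-4, -1)))) = Add(Mul(-39, -146), Mul(2, Mul(6, Rational(-1, 4)))) = Add(5694, Mul(2, Rational(-3, 2))) = Add(5694, -3) = 5691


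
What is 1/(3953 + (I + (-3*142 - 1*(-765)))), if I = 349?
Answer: 1/4641 ≈ 0.00021547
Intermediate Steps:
1/(3953 + (I + (-3*142 - 1*(-765)))) = 1/(3953 + (349 + (-3*142 - 1*(-765)))) = 1/(3953 + (349 + (-426 + 765))) = 1/(3953 + (349 + 339)) = 1/(3953 + 688) = 1/4641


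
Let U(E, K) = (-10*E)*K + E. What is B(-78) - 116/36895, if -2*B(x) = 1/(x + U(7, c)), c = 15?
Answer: -223177/82718590 ≈ -0.0026980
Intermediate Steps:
U(E, K) = E - 10*E*K (U(E, K) = -10*E*K + E = E - 10*E*K)
B(x) = -1/(2*(-1043 + x)) (B(x) = -1/(2*(x + 7*(1 - 10*15))) = -1/(2*(x + 7*(1 - 150))) = -1/(2*(x + 7*(-149))) = -1/(2*(x - 1043)) = -1/(2*(-1043 + x)))
B(-78) - 116/36895 = -1/(-2086 + 2*(-78)) - 116/36895 = -1/(-2086 - 156) - 116*1/36895 = -1/(-2242) - 116/36895 = -1*(-1/2242) - 116/36895 = 1/2242 - 116/36895 = -223177/82718590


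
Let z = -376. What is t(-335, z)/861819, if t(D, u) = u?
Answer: -376/861819 ≈ -0.00043629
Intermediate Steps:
t(-335, z)/861819 = -376/861819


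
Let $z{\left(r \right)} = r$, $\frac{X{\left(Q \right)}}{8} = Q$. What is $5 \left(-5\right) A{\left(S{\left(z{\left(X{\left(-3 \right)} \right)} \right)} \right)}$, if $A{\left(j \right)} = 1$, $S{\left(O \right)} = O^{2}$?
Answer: $-25$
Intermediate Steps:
$X{\left(Q \right)} = 8 Q$
$5 \left(-5\right) A{\left(S{\left(z{\left(X{\left(-3 \right)} \right)} \right)} \right)} = 5 \left(-5\right) 1 = \left(-25\right) 1 = -25$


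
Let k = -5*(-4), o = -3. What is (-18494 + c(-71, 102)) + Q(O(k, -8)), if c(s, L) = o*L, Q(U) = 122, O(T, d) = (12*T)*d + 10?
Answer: -18678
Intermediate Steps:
k = 20
O(T, d) = 10 + 12*T*d (O(T, d) = 12*T*d + 10 = 10 + 12*T*d)
c(s, L) = -3*L
(-18494 + c(-71, 102)) + Q(O(k, -8)) = (-18494 - 3*102) + 122 = (-18494 - 306) + 122 = -18800 + 122 = -18678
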